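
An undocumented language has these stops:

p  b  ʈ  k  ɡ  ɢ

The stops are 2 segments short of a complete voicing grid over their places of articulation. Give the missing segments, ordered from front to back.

/ɖ/, /q/

Voiceless: /p/ (bilabial), /ʈ/ (retroflex), /k/ (velar).
Voiced: /b/ (bilabial), /ɡ/ (velar), /ɢ/ (uvular).
Gaps, from front to back: retroflex lacks voiced (/ɖ/); uvular lacks voiceless (/q/).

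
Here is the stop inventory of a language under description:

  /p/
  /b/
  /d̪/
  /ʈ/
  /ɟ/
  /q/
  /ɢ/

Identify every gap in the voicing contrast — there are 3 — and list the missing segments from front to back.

Voiceless: /p/ (bilabial), /ʈ/ (retroflex), /q/ (uvular).
Voiced: /b/ (bilabial), /d̪/ (dental), /ɟ/ (palatal), /ɢ/ (uvular).
Gaps, from front to back: dental lacks voiceless (/t̪/); retroflex lacks voiced (/ɖ/); palatal lacks voiceless (/c/).

/t̪/, /ɖ/, /c/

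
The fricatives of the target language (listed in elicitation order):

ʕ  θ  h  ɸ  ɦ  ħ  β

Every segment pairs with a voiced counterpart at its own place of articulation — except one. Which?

/θ/

Bilabial: /ɸ/ ~ /β/
Pharyngeal: /ħ/ ~ /ʕ/
Glottal: /h/ ~ /ɦ/
Dental: only /θ/ (voiceless); no voiced partner.
So /θ/ is the unpaired segment.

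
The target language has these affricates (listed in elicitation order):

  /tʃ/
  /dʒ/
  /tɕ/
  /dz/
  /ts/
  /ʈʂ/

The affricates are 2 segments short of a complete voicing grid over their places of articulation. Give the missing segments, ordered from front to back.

Voiceless: /ts/ (alveolar), /tʃ/ (postalveolar), /ʈʂ/ (retroflex), /tɕ/ (alveolo-palatal).
Voiced: /dz/ (alveolar), /dʒ/ (postalveolar).
Gaps, from front to back: retroflex lacks voiced (/ɖʐ/); alveolo-palatal lacks voiced (/dʑ/).

/ɖʐ/, /dʑ/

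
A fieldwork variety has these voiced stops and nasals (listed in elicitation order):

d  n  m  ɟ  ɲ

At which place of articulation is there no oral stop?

bilabial

Oral stop: /d/ (alveolar), /ɟ/ (palatal).
Nasal: /m/ (bilabial), /n/ (alveolar), /ɲ/ (palatal).
Every place of articulation has an oral stop member except bilabial, where /b/ would be expected.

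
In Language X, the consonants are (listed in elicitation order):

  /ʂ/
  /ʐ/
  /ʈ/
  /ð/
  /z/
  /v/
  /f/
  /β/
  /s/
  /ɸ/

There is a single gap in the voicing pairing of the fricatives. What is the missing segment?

/θ/

bilabial: voiceless /ɸ/, voiced /β/.
labiodental: voiceless /f/, voiced /v/.
dental: voiceless —, voiced /ð/.
alveolar: voiceless /s/, voiced /z/.
retroflex: voiceless /ʂ/, voiced /ʐ/.
The dental row has no voiceless member, so the gap is the voiceless dental fricative /θ/.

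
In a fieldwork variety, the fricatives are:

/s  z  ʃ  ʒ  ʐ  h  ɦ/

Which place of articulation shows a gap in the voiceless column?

retroflex

Voiceless: /s/ (alveolar), /ʃ/ (postalveolar), /h/ (glottal).
Voiced: /z/ (alveolar), /ʒ/ (postalveolar), /ʐ/ (retroflex), /ɦ/ (glottal).
Every place of articulation has a voiceless member except retroflex, where /ʂ/ would be expected.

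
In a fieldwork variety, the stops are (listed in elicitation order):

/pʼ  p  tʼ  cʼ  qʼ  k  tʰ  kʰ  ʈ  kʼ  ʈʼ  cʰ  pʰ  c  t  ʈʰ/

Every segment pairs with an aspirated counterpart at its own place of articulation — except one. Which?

/qʼ/

Bilabial: /p/ ~ /pʰ/ ~ /pʼ/
Alveolar: /t/ ~ /tʰ/ ~ /tʼ/
Retroflex: /ʈ/ ~ /ʈʰ/ ~ /ʈʼ/
Palatal: /c/ ~ /cʰ/ ~ /cʼ/
Velar: /k/ ~ /kʰ/ ~ /kʼ/
Uvular: only /qʼ/ (ejective); no aspirated partner.
So /qʼ/ is the unpaired segment.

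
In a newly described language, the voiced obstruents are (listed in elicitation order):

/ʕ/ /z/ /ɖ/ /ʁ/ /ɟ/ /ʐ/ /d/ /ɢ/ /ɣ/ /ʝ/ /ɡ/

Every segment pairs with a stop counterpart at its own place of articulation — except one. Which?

/ʕ/

Alveolar: /d/ ~ /z/
Retroflex: /ɖ/ ~ /ʐ/
Palatal: /ɟ/ ~ /ʝ/
Velar: /ɡ/ ~ /ɣ/
Uvular: /ɢ/ ~ /ʁ/
Pharyngeal: only /ʕ/ (fricative); no stop partner.
So /ʕ/ is the unpaired segment.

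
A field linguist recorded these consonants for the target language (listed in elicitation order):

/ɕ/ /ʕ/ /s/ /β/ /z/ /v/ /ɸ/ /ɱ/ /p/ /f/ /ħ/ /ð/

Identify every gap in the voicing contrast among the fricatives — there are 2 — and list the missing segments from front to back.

place of articulation  voiceless  voiced  
bilabial          ɸ         β       
labiodental       f         v       
dental            —         ð       
alveolar          s         z       
alveolo-palatal   ɕ         —       
pharyngeal        ħ         ʕ       
Gaps, from front to back: dental lacks voiceless (/θ/); alveolo-palatal lacks voiced (/ʑ/).

/θ/, /ʑ/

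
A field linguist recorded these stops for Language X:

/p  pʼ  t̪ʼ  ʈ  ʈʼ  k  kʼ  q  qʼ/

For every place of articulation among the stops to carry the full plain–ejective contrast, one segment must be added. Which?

place of articulation  plain     ejective
bilabial          p         pʼ      
dental            —         t̪ʼ     
retroflex         ʈ         ʈʼ      
velar             k         kʼ      
uvular            q         qʼ      
The dental row has no plain member, so the gap is the plain dental stop /t̪/.

/t̪/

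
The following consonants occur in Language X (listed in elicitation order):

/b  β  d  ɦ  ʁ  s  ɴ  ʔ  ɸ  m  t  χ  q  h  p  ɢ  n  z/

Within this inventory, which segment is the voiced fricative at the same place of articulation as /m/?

/m/ is a bilabial nasal.
The voiced fricative at the same place is a voiced bilabial fricative — in this inventory, /β/.

/β/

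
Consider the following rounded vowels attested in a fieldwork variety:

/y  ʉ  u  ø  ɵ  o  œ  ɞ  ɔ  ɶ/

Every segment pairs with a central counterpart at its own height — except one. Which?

/ɶ/

High: /y/ ~ /ʉ/ ~ /u/
High-mid: /ø/ ~ /ɵ/ ~ /o/
Low-mid: /œ/ ~ /ɞ/ ~ /ɔ/
Low: only /ɶ/ (front); no central partner.
So /ɶ/ is the unpaired segment.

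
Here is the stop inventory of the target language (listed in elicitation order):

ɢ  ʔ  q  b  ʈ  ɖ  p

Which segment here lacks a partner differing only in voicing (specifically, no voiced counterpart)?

/ʔ/

Bilabial: /p/ ~ /b/
Retroflex: /ʈ/ ~ /ɖ/
Uvular: /q/ ~ /ɢ/
Glottal: only /ʔ/ (voiceless); no voiced partner.
So /ʔ/ is the unpaired segment.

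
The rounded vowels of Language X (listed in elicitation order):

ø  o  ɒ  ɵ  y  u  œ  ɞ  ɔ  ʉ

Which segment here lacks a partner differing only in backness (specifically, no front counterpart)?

High: /y/ ~ /ʉ/ ~ /u/
High-mid: /ø/ ~ /ɵ/ ~ /o/
Low-mid: /œ/ ~ /ɞ/ ~ /ɔ/
Low: only /ɒ/ (back); no front partner.
So /ɒ/ is the unpaired segment.

/ɒ/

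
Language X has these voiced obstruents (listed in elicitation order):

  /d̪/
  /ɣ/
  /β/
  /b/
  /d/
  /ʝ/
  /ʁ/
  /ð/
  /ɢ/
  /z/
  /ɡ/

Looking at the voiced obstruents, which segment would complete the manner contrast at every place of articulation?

/ɟ/

place of articulation  stop      fricative
bilabial          b         β       
dental            d̪        ð       
alveolar          d         z       
palatal           —         ʝ       
velar             ɡ         ɣ       
uvular            ɢ         ʁ       
The palatal row has no stop member, so the gap is the palatal stop /ɟ/.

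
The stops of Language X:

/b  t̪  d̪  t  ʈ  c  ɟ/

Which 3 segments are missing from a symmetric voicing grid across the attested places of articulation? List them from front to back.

bilabial: voiceless —, voiced /b/.
dental: voiceless /t̪/, voiced /d̪/.
alveolar: voiceless /t/, voiced —.
retroflex: voiceless /ʈ/, voiced —.
palatal: voiceless /c/, voiced /ɟ/.
Gaps, from front to back: bilabial lacks voiceless (/p/); alveolar lacks voiced (/d/); retroflex lacks voiced (/ɖ/).

/p/, /d/, /ɖ/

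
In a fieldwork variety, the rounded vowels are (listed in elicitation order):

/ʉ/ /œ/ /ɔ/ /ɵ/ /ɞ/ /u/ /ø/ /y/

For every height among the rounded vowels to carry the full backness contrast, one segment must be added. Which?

/o/

Front: /y/ (high), /ø/ (high-mid), /œ/ (low-mid).
Central: /ʉ/ (high), /ɵ/ (high-mid), /ɞ/ (low-mid).
Back: /u/ (high), /ɔ/ (low-mid).
The high-mid row has no back member, so the gap is the high-mid back rounded vowel /o/.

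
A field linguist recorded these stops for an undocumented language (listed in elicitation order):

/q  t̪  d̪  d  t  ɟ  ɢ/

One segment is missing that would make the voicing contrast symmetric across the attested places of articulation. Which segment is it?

/c/

dental: voiceless /t̪/, voiced /d̪/.
alveolar: voiceless /t/, voiced /d/.
palatal: voiceless —, voiced /ɟ/.
uvular: voiceless /q/, voiced /ɢ/.
The palatal row has no voiceless member, so the gap is the voiceless palatal stop /c/.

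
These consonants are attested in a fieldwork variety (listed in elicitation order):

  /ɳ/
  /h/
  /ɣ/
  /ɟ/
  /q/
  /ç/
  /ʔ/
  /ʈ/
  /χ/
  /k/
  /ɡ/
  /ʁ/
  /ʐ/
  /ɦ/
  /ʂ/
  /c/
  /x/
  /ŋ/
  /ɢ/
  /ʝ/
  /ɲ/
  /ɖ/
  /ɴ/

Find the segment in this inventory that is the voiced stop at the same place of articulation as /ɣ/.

/ɡ/

/ɣ/ is a voiced velar fricative.
The voiced stop at the same place is a voiced velar stop — in this inventory, /ɡ/.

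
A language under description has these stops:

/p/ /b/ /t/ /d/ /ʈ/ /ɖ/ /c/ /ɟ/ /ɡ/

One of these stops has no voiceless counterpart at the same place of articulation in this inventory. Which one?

Bilabial: /p/ ~ /b/
Alveolar: /t/ ~ /d/
Retroflex: /ʈ/ ~ /ɖ/
Palatal: /c/ ~ /ɟ/
Velar: only /ɡ/ (voiced); no voiceless partner.
So /ɡ/ is the unpaired segment.

/ɡ/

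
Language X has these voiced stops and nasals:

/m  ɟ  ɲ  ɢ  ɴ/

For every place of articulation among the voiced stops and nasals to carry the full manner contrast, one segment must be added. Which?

bilabial: oral stop —, nasal /m/.
palatal: oral stop /ɟ/, nasal /ɲ/.
uvular: oral stop /ɢ/, nasal /ɴ/.
The bilabial row has no oral stop member, so the gap is the bilabial oral stop /b/.

/b/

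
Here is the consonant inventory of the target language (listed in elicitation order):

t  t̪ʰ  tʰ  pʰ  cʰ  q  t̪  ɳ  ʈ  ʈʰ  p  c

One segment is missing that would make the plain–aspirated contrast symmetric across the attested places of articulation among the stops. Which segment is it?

place of articulation  plain     aspirated
bilabial          p         pʰ      
dental            t̪        t̪ʰ     
alveolar          t         tʰ      
retroflex         ʈ         ʈʰ      
palatal           c         cʰ      
uvular            q         —       
The uvular row has no aspirated member, so the gap is the aspirated uvular stop /qʰ/.

/qʰ/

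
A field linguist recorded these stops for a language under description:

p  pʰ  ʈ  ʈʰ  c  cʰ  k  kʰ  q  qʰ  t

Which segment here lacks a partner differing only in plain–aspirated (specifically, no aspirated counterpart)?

/t/

Bilabial: /p/ ~ /pʰ/
Retroflex: /ʈ/ ~ /ʈʰ/
Palatal: /c/ ~ /cʰ/
Velar: /k/ ~ /kʰ/
Uvular: /q/ ~ /qʰ/
Alveolar: only /t/ (plain); no aspirated partner.
So /t/ is the unpaired segment.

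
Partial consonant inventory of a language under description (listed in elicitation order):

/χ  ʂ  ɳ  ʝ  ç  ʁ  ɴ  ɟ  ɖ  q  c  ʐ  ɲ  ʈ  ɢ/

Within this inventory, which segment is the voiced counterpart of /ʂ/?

/ʐ/

/ʂ/ is a voiceless retroflex fricative.
The voiced counterpart is a voiced retroflex fricative — in this inventory, /ʐ/.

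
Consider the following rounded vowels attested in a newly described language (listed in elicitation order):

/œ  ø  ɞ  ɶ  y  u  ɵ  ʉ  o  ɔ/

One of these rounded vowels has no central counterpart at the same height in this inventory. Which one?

High: /y/ ~ /ʉ/ ~ /u/
High-mid: /ø/ ~ /ɵ/ ~ /o/
Low-mid: /œ/ ~ /ɞ/ ~ /ɔ/
Low: only /ɶ/ (front); no central partner.
So /ɶ/ is the unpaired segment.

/ɶ/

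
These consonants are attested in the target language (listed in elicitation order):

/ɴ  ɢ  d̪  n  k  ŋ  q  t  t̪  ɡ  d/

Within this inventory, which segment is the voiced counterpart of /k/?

/k/ is a voiceless velar stop.
The voiced counterpart is a voiced velar stop — in this inventory, /ɡ/.

/ɡ/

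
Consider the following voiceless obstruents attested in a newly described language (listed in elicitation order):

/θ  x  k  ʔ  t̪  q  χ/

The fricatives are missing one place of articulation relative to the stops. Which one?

glottal

Stop: /t̪/ (dental), /k/ (velar), /q/ (uvular), /ʔ/ (glottal).
Fricative: /θ/ (dental), /x/ (velar), /χ/ (uvular).
Every place of articulation has a fricative member except glottal, where /h/ would be expected.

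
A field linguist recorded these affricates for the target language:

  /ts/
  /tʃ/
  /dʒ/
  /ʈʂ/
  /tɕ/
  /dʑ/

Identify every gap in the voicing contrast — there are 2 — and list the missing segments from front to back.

/dz/, /ɖʐ/

Voiceless: /ts/ (alveolar), /tʃ/ (postalveolar), /ʈʂ/ (retroflex), /tɕ/ (alveolo-palatal).
Voiced: /dʒ/ (postalveolar), /dʑ/ (alveolo-palatal).
Gaps, from front to back: alveolar lacks voiced (/dz/); retroflex lacks voiced (/ɖʐ/).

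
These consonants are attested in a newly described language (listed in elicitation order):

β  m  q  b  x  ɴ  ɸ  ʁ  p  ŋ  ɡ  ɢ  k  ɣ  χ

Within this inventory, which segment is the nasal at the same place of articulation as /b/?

/m/

/b/ is a voiced bilabial stop.
The nasal at the same place is a bilabial nasal — in this inventory, /m/.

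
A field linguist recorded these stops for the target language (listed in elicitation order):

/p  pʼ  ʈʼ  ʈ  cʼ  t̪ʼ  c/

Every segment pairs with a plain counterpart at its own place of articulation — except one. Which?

Bilabial: /p/ ~ /pʼ/
Retroflex: /ʈ/ ~ /ʈʼ/
Palatal: /c/ ~ /cʼ/
Dental: only /t̪ʼ/ (ejective); no plain partner.
So /t̪ʼ/ is the unpaired segment.

/t̪ʼ/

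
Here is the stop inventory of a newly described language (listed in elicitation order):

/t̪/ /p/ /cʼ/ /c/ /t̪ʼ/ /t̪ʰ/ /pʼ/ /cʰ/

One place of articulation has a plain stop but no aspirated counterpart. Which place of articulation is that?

bilabial: plain /p/, aspirated —, ejective /pʼ/.
dental: plain /t̪/, aspirated /t̪ʰ/, ejective /t̪ʼ/.
palatal: plain /c/, aspirated /cʰ/, ejective /cʼ/.
Every place of articulation has an aspirated member except bilabial, where /pʰ/ would be expected.

bilabial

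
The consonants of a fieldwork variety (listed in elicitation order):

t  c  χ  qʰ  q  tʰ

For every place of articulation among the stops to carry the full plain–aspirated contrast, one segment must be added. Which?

/cʰ/

alveolar: plain /t/, aspirated /tʰ/.
palatal: plain /c/, aspirated —.
uvular: plain /q/, aspirated /qʰ/.
The palatal row has no aspirated member, so the gap is the aspirated palatal stop /cʰ/.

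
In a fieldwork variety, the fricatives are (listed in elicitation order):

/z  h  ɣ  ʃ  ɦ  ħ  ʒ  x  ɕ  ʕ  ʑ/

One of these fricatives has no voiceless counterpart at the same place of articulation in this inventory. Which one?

/z/

Postalveolar: /ʃ/ ~ /ʒ/
Alveolo-palatal: /ɕ/ ~ /ʑ/
Velar: /x/ ~ /ɣ/
Pharyngeal: /ħ/ ~ /ʕ/
Glottal: /h/ ~ /ɦ/
Alveolar: only /z/ (voiced); no voiceless partner.
So /z/ is the unpaired segment.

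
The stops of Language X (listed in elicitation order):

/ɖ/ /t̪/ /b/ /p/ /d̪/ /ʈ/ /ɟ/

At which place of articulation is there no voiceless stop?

palatal

Voiceless: /p/ (bilabial), /t̪/ (dental), /ʈ/ (retroflex).
Voiced: /b/ (bilabial), /d̪/ (dental), /ɖ/ (retroflex), /ɟ/ (palatal).
Every place of articulation has a voiceless member except palatal, where /c/ would be expected.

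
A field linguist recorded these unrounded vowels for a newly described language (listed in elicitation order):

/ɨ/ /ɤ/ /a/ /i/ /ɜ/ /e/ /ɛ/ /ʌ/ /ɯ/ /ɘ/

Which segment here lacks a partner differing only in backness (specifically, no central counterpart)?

/a/

High: /i/ ~ /ɨ/ ~ /ɯ/
High-mid: /e/ ~ /ɘ/ ~ /ɤ/
Low-mid: /ɛ/ ~ /ɜ/ ~ /ʌ/
Low: only /a/ (front); no central partner.
So /a/ is the unpaired segment.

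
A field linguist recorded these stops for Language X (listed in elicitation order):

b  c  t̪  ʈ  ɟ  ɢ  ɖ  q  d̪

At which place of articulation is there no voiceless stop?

Voiceless: /t̪/ (dental), /ʈ/ (retroflex), /c/ (palatal), /q/ (uvular).
Voiced: /b/ (bilabial), /d̪/ (dental), /ɖ/ (retroflex), /ɟ/ (palatal), /ɢ/ (uvular).
Every place of articulation has a voiceless member except bilabial, where /p/ would be expected.

bilabial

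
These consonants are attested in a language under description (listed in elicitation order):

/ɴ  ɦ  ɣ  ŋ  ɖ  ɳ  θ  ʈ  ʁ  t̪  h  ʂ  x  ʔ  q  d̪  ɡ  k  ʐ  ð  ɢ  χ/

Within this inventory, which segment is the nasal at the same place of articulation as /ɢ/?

/ɢ/ is a voiced uvular stop.
The nasal at the same place is an uvular nasal — in this inventory, /ɴ/.

/ɴ/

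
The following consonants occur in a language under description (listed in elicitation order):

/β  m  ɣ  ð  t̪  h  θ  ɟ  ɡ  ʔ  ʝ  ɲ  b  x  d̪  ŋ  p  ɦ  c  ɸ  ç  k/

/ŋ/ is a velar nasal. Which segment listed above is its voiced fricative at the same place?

The voiced fricative at the same place is a voiced velar fricative — in this inventory, /ɣ/.

/ɣ/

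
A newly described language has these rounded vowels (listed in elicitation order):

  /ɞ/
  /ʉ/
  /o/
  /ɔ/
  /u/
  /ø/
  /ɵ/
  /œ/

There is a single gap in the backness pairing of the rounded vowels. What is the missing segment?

height            front     central   back    
high              —         ʉ         u       
high-mid          ø         ɵ         o       
low-mid           œ         ɞ         ɔ       
The high row has no front member, so the gap is the high front rounded vowel /y/.

/y/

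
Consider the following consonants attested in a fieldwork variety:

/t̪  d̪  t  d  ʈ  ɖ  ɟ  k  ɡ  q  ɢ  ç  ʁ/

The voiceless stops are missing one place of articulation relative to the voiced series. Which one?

palatal

Voiceless: /t̪/ (dental), /t/ (alveolar), /ʈ/ (retroflex), /k/ (velar), /q/ (uvular).
Voiced: /d̪/ (dental), /d/ (alveolar), /ɖ/ (retroflex), /ɟ/ (palatal), /ɡ/ (velar), /ɢ/ (uvular).
Every place of articulation has a voiceless member except palatal, where /c/ would be expected.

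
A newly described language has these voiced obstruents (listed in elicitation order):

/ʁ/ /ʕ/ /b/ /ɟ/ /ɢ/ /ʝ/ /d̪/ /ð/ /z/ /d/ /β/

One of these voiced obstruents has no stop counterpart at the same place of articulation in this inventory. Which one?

Bilabial: /b/ ~ /β/
Dental: /d̪/ ~ /ð/
Alveolar: /d/ ~ /z/
Palatal: /ɟ/ ~ /ʝ/
Uvular: /ɢ/ ~ /ʁ/
Pharyngeal: only /ʕ/ (fricative); no stop partner.
So /ʕ/ is the unpaired segment.

/ʕ/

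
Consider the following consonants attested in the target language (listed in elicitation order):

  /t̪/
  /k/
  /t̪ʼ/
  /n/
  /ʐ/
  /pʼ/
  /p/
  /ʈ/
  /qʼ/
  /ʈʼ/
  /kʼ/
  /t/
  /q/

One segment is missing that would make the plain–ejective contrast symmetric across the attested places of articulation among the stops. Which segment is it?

Plain: /p/ (bilabial), /t̪/ (dental), /t/ (alveolar), /ʈ/ (retroflex), /k/ (velar), /q/ (uvular).
Ejective: /pʼ/ (bilabial), /t̪ʼ/ (dental), /ʈʼ/ (retroflex), /kʼ/ (velar), /qʼ/ (uvular).
The alveolar row has no ejective member, so the gap is the ejective alveolar stop /tʼ/.

/tʼ/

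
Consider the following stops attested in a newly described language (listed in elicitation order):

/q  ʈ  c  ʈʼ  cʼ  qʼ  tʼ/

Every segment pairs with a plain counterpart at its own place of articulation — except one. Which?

/tʼ/

Retroflex: /ʈ/ ~ /ʈʼ/
Palatal: /c/ ~ /cʼ/
Uvular: /q/ ~ /qʼ/
Alveolar: only /tʼ/ (ejective); no plain partner.
So /tʼ/ is the unpaired segment.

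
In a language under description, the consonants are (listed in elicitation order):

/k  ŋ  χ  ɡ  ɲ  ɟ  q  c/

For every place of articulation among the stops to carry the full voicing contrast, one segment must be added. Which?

/ɢ/

place of articulation  voiceless  voiced  
palatal           c         ɟ       
velar             k         ɡ       
uvular            q         —       
The uvular row has no voiced member, so the gap is the voiced uvular stop /ɢ/.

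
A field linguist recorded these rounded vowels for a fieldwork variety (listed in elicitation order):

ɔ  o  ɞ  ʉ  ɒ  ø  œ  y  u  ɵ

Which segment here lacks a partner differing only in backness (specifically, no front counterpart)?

/ɒ/

High: /y/ ~ /ʉ/ ~ /u/
High-mid: /ø/ ~ /ɵ/ ~ /o/
Low-mid: /œ/ ~ /ɞ/ ~ /ɔ/
Low: only /ɒ/ (back); no front partner.
So /ɒ/ is the unpaired segment.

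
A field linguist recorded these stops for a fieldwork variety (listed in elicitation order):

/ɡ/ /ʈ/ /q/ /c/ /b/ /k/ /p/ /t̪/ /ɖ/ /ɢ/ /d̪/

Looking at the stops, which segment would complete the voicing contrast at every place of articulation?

bilabial: voiceless /p/, voiced /b/.
dental: voiceless /t̪/, voiced /d̪/.
retroflex: voiceless /ʈ/, voiced /ɖ/.
palatal: voiceless /c/, voiced —.
velar: voiceless /k/, voiced /ɡ/.
uvular: voiceless /q/, voiced /ɢ/.
The palatal row has no voiced member, so the gap is the voiced palatal stop /ɟ/.

/ɟ/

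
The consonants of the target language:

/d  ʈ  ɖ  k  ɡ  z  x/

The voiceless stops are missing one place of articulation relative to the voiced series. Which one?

alveolar

Voiceless: /ʈ/ (retroflex), /k/ (velar).
Voiced: /d/ (alveolar), /ɖ/ (retroflex), /ɡ/ (velar).
Every place of articulation has a voiceless member except alveolar, where /t/ would be expected.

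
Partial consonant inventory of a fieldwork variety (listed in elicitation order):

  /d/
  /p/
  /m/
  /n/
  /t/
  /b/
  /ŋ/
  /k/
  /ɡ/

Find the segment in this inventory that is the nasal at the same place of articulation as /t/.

/t/ is a voiceless alveolar stop.
The nasal at the same place is an alveolar nasal — in this inventory, /n/.

/n/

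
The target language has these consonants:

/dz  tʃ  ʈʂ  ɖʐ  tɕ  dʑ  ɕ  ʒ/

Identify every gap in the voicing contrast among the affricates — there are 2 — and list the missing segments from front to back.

/ts/, /dʒ/

Voiceless: /tʃ/ (postalveolar), /ʈʂ/ (retroflex), /tɕ/ (alveolo-palatal).
Voiced: /dz/ (alveolar), /ɖʐ/ (retroflex), /dʑ/ (alveolo-palatal).
Gaps, from front to back: alveolar lacks voiceless (/ts/); postalveolar lacks voiced (/dʒ/).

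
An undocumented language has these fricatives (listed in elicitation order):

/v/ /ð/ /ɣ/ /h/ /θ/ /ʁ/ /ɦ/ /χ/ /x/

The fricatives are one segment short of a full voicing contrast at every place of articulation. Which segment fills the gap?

labiodental: voiceless —, voiced /v/.
dental: voiceless /θ/, voiced /ð/.
velar: voiceless /x/, voiced /ɣ/.
uvular: voiceless /χ/, voiced /ʁ/.
glottal: voiceless /h/, voiced /ɦ/.
The labiodental row has no voiceless member, so the gap is the voiceless labiodental fricative /f/.

/f/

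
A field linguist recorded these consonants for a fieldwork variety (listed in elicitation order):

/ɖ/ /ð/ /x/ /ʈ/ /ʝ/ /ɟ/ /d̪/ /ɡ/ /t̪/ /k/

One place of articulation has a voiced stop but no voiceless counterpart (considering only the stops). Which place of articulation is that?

Voiceless: /t̪/ (dental), /ʈ/ (retroflex), /k/ (velar).
Voiced: /d̪/ (dental), /ɖ/ (retroflex), /ɟ/ (palatal), /ɡ/ (velar).
Every place of articulation has a voiceless member except palatal, where /c/ would be expected.

palatal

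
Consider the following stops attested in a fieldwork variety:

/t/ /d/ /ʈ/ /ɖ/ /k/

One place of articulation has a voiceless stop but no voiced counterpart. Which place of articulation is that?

velar

place of articulation  voiceless  voiced  
alveolar          t         d       
retroflex         ʈ         ɖ       
velar             k         —       
Every place of articulation has a voiced member except velar, where /ɡ/ would be expected.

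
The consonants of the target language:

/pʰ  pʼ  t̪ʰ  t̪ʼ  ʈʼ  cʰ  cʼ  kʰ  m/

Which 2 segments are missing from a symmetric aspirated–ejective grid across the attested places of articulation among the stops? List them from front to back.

/ʈʰ/, /kʼ/

Aspirated: /pʰ/ (bilabial), /t̪ʰ/ (dental), /cʰ/ (palatal), /kʰ/ (velar).
Ejective: /pʼ/ (bilabial), /t̪ʼ/ (dental), /ʈʼ/ (retroflex), /cʼ/ (palatal).
Gaps, from front to back: retroflex lacks aspirated (/ʈʰ/); velar lacks ejective (/kʼ/).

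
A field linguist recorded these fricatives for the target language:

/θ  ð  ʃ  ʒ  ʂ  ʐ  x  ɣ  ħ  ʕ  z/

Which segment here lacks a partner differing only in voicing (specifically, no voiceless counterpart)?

/z/

Dental: /θ/ ~ /ð/
Postalveolar: /ʃ/ ~ /ʒ/
Retroflex: /ʂ/ ~ /ʐ/
Velar: /x/ ~ /ɣ/
Pharyngeal: /ħ/ ~ /ʕ/
Alveolar: only /z/ (voiced); no voiceless partner.
So /z/ is the unpaired segment.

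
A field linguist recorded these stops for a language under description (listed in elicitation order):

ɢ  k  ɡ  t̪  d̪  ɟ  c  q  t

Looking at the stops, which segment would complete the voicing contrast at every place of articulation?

/d/

Voiceless: /t̪/ (dental), /t/ (alveolar), /c/ (palatal), /k/ (velar), /q/ (uvular).
Voiced: /d̪/ (dental), /ɟ/ (palatal), /ɡ/ (velar), /ɢ/ (uvular).
The alveolar row has no voiced member, so the gap is the voiced alveolar stop /d/.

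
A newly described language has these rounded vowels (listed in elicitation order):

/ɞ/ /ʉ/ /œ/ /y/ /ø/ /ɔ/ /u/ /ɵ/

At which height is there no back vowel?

high-mid

high: front /y/, central /ʉ/, back /u/.
high-mid: front /ø/, central /ɵ/, back —.
low-mid: front /œ/, central /ɞ/, back /ɔ/.
Every height has a back member except high-mid, where /o/ would be expected.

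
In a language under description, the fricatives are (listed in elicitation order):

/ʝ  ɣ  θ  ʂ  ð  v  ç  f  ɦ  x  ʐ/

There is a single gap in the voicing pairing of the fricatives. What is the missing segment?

/h/

labiodental: voiceless /f/, voiced /v/.
dental: voiceless /θ/, voiced /ð/.
retroflex: voiceless /ʂ/, voiced /ʐ/.
palatal: voiceless /ç/, voiced /ʝ/.
velar: voiceless /x/, voiced /ɣ/.
glottal: voiceless —, voiced /ɦ/.
The glottal row has no voiceless member, so the gap is the voiceless glottal fricative /h/.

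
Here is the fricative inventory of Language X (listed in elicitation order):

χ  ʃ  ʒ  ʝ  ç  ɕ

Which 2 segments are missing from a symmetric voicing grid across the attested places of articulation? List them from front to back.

/ʑ/, /ʁ/

postalveolar: voiceless /ʃ/, voiced /ʒ/.
alveolo-palatal: voiceless /ɕ/, voiced —.
palatal: voiceless /ç/, voiced /ʝ/.
uvular: voiceless /χ/, voiced —.
Gaps, from front to back: alveolo-palatal lacks voiced (/ʑ/); uvular lacks voiced (/ʁ/).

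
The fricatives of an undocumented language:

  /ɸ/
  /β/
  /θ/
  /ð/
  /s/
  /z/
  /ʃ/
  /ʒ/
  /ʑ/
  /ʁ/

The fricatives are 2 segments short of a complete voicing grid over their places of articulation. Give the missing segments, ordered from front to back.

bilabial: voiceless /ɸ/, voiced /β/.
dental: voiceless /θ/, voiced /ð/.
alveolar: voiceless /s/, voiced /z/.
postalveolar: voiceless /ʃ/, voiced /ʒ/.
alveolo-palatal: voiceless —, voiced /ʑ/.
uvular: voiceless —, voiced /ʁ/.
Gaps, from front to back: alveolo-palatal lacks voiceless (/ɕ/); uvular lacks voiceless (/χ/).

/ɕ/, /χ/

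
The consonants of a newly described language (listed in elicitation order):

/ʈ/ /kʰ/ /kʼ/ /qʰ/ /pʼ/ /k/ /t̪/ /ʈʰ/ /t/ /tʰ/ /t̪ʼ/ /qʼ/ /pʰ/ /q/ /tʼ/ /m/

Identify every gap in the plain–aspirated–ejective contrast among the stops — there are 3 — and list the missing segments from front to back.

/p/, /t̪ʰ/, /ʈʼ/

place of articulation  plain     aspirated  ejective
bilabial          —         pʰ        pʼ      
dental            t̪        —         t̪ʼ     
alveolar          t         tʰ        tʼ      
retroflex         ʈ         ʈʰ        —       
velar             k         kʰ        kʼ      
uvular            q         qʰ        qʼ      
Gaps, from front to back: bilabial lacks plain (/p/); dental lacks aspirated (/t̪ʰ/); retroflex lacks ejective (/ʈʼ/).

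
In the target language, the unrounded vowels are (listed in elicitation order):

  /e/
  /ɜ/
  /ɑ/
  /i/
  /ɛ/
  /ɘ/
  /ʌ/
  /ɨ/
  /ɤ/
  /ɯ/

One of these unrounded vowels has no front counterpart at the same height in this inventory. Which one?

/ɑ/

High: /i/ ~ /ɨ/ ~ /ɯ/
High-mid: /e/ ~ /ɘ/ ~ /ɤ/
Low-mid: /ɛ/ ~ /ɜ/ ~ /ʌ/
Low: only /ɑ/ (back); no front partner.
So /ɑ/ is the unpaired segment.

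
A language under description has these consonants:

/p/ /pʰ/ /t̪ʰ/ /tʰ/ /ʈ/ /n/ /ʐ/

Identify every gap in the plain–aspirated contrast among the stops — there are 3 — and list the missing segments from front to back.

/t̪/, /t/, /ʈʰ/

place of articulation  plain     aspirated
bilabial          p         pʰ      
dental            —         t̪ʰ     
alveolar          —         tʰ      
retroflex         ʈ         —       
Gaps, from front to back: dental lacks plain (/t̪/); alveolar lacks plain (/t/); retroflex lacks aspirated (/ʈʰ/).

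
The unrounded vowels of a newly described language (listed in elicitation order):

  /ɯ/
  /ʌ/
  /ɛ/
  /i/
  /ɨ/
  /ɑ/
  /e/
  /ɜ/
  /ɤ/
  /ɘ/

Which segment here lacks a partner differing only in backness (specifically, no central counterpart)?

High: /i/ ~ /ɨ/ ~ /ɯ/
High-mid: /e/ ~ /ɘ/ ~ /ɤ/
Low-mid: /ɛ/ ~ /ɜ/ ~ /ʌ/
Low: only /ɑ/ (back); no central partner.
So /ɑ/ is the unpaired segment.

/ɑ/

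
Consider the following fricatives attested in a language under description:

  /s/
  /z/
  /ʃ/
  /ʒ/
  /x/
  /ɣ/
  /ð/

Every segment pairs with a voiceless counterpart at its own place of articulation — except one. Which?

/ð/

Alveolar: /s/ ~ /z/
Postalveolar: /ʃ/ ~ /ʒ/
Velar: /x/ ~ /ɣ/
Dental: only /ð/ (voiced); no voiceless partner.
So /ð/ is the unpaired segment.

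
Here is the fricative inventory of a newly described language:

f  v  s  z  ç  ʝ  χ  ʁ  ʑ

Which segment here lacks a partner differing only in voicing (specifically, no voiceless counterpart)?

/ʑ/

Labiodental: /f/ ~ /v/
Alveolar: /s/ ~ /z/
Palatal: /ç/ ~ /ʝ/
Uvular: /χ/ ~ /ʁ/
Alveolo-palatal: only /ʑ/ (voiced); no voiceless partner.
So /ʑ/ is the unpaired segment.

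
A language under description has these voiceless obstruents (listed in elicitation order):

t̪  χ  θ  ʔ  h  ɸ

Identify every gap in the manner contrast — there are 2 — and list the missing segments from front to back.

/p/, /q/

bilabial: stop —, fricative /ɸ/.
dental: stop /t̪/, fricative /θ/.
uvular: stop —, fricative /χ/.
glottal: stop /ʔ/, fricative /h/.
Gaps, from front to back: bilabial lacks stop (/p/); uvular lacks stop (/q/).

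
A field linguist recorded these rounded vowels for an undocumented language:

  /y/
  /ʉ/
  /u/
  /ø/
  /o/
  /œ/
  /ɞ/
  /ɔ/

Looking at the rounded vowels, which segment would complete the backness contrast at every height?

/ɵ/

Front: /y/ (high), /ø/ (high-mid), /œ/ (low-mid).
Central: /ʉ/ (high), /ɞ/ (low-mid).
Back: /u/ (high), /o/ (high-mid), /ɔ/ (low-mid).
The high-mid row has no central member, so the gap is the high-mid central rounded vowel /ɵ/.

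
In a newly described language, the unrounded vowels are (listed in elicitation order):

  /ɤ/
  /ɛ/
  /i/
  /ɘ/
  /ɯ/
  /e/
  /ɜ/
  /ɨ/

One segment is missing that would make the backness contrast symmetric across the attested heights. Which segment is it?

high: front /i/, central /ɨ/, back /ɯ/.
high-mid: front /e/, central /ɘ/, back /ɤ/.
low-mid: front /ɛ/, central /ɜ/, back —.
The low-mid row has no back member, so the gap is the low-mid back unrounded vowel /ʌ/.

/ʌ/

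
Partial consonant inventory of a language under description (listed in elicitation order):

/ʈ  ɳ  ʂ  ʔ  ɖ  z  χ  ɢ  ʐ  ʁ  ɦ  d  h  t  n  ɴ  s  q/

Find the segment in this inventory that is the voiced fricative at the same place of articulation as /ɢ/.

/ɢ/ is a voiced uvular stop.
The voiced fricative at the same place is a voiced uvular fricative — in this inventory, /ʁ/.

/ʁ/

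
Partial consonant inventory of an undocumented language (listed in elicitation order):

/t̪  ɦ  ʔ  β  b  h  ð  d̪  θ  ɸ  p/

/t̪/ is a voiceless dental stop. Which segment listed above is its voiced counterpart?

The voiced counterpart is a voiced dental stop — in this inventory, /d̪/.

/d̪/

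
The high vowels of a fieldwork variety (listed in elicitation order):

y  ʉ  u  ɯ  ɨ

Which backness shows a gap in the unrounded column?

Unrounded: /ɨ/ (central), /ɯ/ (back).
Rounded: /y/ (front), /ʉ/ (central), /u/ (back).
Every backness has an unrounded member except front, where /i/ would be expected.

front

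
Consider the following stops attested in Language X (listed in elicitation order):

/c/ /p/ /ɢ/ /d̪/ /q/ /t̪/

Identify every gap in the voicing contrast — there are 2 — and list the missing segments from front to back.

Voiceless: /p/ (bilabial), /t̪/ (dental), /c/ (palatal), /q/ (uvular).
Voiced: /d̪/ (dental), /ɢ/ (uvular).
Gaps, from front to back: bilabial lacks voiced (/b/); palatal lacks voiced (/ɟ/).

/b/, /ɟ/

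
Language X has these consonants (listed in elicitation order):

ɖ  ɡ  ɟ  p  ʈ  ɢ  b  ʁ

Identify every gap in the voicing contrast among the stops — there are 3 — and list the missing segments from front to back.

bilabial: voiceless /p/, voiced /b/.
retroflex: voiceless /ʈ/, voiced /ɖ/.
palatal: voiceless —, voiced /ɟ/.
velar: voiceless —, voiced /ɡ/.
uvular: voiceless —, voiced /ɢ/.
Gaps, from front to back: palatal lacks voiceless (/c/); velar lacks voiceless (/k/); uvular lacks voiceless (/q/).

/c/, /k/, /q/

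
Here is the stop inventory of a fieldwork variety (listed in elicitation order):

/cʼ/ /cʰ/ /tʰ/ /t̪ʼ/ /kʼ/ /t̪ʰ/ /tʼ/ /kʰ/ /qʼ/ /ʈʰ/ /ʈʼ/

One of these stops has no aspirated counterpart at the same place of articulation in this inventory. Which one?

/qʼ/

Dental: /t̪ʰ/ ~ /t̪ʼ/
Alveolar: /tʰ/ ~ /tʼ/
Retroflex: /ʈʰ/ ~ /ʈʼ/
Palatal: /cʰ/ ~ /cʼ/
Velar: /kʰ/ ~ /kʼ/
Uvular: only /qʼ/ (ejective); no aspirated partner.
So /qʼ/ is the unpaired segment.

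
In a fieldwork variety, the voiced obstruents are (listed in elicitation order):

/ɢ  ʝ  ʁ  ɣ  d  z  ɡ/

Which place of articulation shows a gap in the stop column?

palatal

Stop: /d/ (alveolar), /ɡ/ (velar), /ɢ/ (uvular).
Fricative: /z/ (alveolar), /ʝ/ (palatal), /ɣ/ (velar), /ʁ/ (uvular).
Every place of articulation has a stop member except palatal, where /ɟ/ would be expected.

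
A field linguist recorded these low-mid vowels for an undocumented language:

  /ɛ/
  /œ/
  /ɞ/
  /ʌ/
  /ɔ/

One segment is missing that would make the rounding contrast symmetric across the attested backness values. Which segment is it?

front: unrounded /ɛ/, rounded /œ/.
central: unrounded —, rounded /ɞ/.
back: unrounded /ʌ/, rounded /ɔ/.
The central row has no unrounded member, so the gap is the central unrounded vowel /ɜ/.

/ɜ/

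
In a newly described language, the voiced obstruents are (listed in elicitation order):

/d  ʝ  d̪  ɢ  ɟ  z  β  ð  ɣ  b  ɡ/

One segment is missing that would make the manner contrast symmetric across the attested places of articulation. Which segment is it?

/ʁ/

bilabial: stop /b/, fricative /β/.
dental: stop /d̪/, fricative /ð/.
alveolar: stop /d/, fricative /z/.
palatal: stop /ɟ/, fricative /ʝ/.
velar: stop /ɡ/, fricative /ɣ/.
uvular: stop /ɢ/, fricative —.
The uvular row has no fricative member, so the gap is the uvular fricative /ʁ/.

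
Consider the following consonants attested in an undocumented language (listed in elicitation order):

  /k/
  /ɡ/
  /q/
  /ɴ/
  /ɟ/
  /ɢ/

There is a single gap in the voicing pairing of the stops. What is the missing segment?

place of articulation  voiceless  voiced  
palatal           —         ɟ       
velar             k         ɡ       
uvular            q         ɢ       
The palatal row has no voiceless member, so the gap is the voiceless palatal stop /c/.

/c/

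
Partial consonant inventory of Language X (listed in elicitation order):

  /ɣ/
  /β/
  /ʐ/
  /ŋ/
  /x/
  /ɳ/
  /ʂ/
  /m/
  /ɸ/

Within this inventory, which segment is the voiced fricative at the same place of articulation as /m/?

/m/ is a bilabial nasal.
The voiced fricative at the same place is a voiced bilabial fricative — in this inventory, /β/.

/β/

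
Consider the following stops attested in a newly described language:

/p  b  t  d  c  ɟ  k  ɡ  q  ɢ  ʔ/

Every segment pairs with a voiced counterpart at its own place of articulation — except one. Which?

Bilabial: /p/ ~ /b/
Alveolar: /t/ ~ /d/
Palatal: /c/ ~ /ɟ/
Velar: /k/ ~ /ɡ/
Uvular: /q/ ~ /ɢ/
Glottal: only /ʔ/ (voiceless); no voiced partner.
So /ʔ/ is the unpaired segment.

/ʔ/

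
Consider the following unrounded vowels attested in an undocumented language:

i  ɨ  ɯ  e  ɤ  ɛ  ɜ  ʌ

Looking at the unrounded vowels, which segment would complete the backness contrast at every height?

/ɘ/

height            front     central   back    
high              i         ɨ         ɯ       
high-mid          e         —         ɤ       
low-mid           ɛ         ɜ         ʌ       
The high-mid row has no central member, so the gap is the high-mid central unrounded vowel /ɘ/.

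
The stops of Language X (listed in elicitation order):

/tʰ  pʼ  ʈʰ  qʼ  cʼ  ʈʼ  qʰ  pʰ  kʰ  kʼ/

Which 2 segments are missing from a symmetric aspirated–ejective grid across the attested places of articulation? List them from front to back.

/tʼ/, /cʰ/

place of articulation  aspirated  ejective
bilabial          pʰ        pʼ      
alveolar          tʰ        —       
retroflex         ʈʰ        ʈʼ      
palatal           —         cʼ      
velar             kʰ        kʼ      
uvular            qʰ        qʼ      
Gaps, from front to back: alveolar lacks ejective (/tʼ/); palatal lacks aspirated (/cʰ/).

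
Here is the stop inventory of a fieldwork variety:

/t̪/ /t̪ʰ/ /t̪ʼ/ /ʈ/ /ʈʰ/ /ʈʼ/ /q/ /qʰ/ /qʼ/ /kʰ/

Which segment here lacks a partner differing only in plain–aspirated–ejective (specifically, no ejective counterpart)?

Dental: /t̪/ ~ /t̪ʰ/ ~ /t̪ʼ/
Retroflex: /ʈ/ ~ /ʈʰ/ ~ /ʈʼ/
Uvular: /q/ ~ /qʰ/ ~ /qʼ/
Velar: only /kʰ/ (aspirated); no ejective partner.
So /kʰ/ is the unpaired segment.

/kʰ/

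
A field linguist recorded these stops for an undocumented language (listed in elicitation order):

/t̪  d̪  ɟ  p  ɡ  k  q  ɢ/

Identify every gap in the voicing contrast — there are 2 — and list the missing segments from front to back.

/b/, /c/

place of articulation  voiceless  voiced  
bilabial          p         —       
dental            t̪        d̪      
palatal           —         ɟ       
velar             k         ɡ       
uvular            q         ɢ       
Gaps, from front to back: bilabial lacks voiced (/b/); palatal lacks voiceless (/c/).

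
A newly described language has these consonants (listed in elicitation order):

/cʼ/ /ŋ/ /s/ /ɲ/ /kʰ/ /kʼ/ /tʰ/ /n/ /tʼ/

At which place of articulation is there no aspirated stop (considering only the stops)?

place of articulation  aspirated  ejective
alveolar          tʰ        tʼ      
palatal           —         cʼ      
velar             kʰ        kʼ      
Every place of articulation has an aspirated member except palatal, where /cʰ/ would be expected.

palatal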